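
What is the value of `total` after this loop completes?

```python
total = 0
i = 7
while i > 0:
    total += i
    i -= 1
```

Sum 7 down to 1
`total` takes the values: 0 → 7 → 13 → 18 → 22 → 25 → 27 → 28

Answer: 28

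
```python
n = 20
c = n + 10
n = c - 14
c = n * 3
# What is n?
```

Trace:
`n = 20` → n = 20
`c = n + 10` → c = 30
`n = c - 14` → n = 16
`c = n * 3` → c = 48
So n = 16

Answer: 16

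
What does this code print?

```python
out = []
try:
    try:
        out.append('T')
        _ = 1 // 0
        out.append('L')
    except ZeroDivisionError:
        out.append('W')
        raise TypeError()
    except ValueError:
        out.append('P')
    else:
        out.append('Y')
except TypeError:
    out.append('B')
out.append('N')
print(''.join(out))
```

Execution trace: 'T' (inner try body) → 'W' (inner except ZeroDivisionError) → 'B' (outer except TypeError) → 'N' (after the try/except). Output: TWBN

Answer: TWBN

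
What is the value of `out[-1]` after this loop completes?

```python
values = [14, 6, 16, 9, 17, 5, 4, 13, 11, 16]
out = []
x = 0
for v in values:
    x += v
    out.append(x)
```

Cumulative sum ends at 111
`out` takes the values: [] → [14] → [14, 20] → [14, 20, 36] → [14, 20, 36, 45] → [14, 20, 36, 45, 62] → [14, 20, 36, 45, 62, 67] → [14, 20, 36, 45, 62, 67, 71] → [14, 20, 36, 45, 62, 67, 71, 84] → [14, 20, 36, 45, 62, 67, 71, 84, 95] → [14, 20, 36, 45, 62, 67, 71, 84, 95, 111]
So `out[-1]` = 111

Answer: 111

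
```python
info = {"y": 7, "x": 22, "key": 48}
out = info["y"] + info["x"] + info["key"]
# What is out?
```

Trace:
`info = {"y": 7, "x": 22, "key": 48}` → info = {'y': 7, 'x': 22, 'key': 48}
`out = info["y"] + info["x"] + info["key"]` → out = 77
So out = 77

Answer: 77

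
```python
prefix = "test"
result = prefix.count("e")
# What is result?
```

Trace:
`prefix = "test"` → prefix = 'test'
`result = prefix.count("e")` → result = 1
So result = 1

Answer: 1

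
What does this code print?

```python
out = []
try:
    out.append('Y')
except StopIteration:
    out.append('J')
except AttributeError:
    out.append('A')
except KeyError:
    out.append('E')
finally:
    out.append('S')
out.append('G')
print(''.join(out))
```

Execution trace: 'Y' (try body, no exception) → 'S' (finally) → 'G' (after the try/except). Output: YSG

Answer: YSG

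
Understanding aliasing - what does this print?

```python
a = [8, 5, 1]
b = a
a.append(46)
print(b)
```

Key concept: basic list aliasing.
Step by step:
`a = [8, 5, 1]` → a = [8, 5, 1]
`b = a` → b = [8, 5, 1] (same object as a)
`a.append(46)` → a = [8, 5, 1, 46] (same object as b); b = [8, 5, 1, 46] (same object as a)
`print(b)` → prints [8, 5, 1, 46]

Answer: [8, 5, 1, 46]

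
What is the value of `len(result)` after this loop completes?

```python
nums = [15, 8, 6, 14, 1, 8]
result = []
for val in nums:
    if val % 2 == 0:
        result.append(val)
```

Count even numbers in [15, 8, 6, 14, 1, 8]
`result` takes the values: [] → [8] → [8, 6] → [8, 6, 14] → [8, 6, 14, 8]
So `len(result)` = 4

Answer: 4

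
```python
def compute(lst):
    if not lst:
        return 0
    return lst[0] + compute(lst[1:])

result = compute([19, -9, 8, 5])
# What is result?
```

19 + (-9) + 8 + 5 + 0 = 23

Answer: 23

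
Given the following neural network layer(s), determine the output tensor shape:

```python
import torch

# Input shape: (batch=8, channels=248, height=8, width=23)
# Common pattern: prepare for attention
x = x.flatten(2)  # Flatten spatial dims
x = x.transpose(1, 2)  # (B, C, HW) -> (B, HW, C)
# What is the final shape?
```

Input: (8, 248, 8, 23) -> after flatten(2): (8, 248, 184) -> Output: (8, 184, 248)

Answer: (8, 184, 248)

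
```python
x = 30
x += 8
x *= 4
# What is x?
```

Trace:
`x = 30` → x = 30
`x += 8` → x = 38
`x *= 4` → x = 152
So x = 152

Answer: 152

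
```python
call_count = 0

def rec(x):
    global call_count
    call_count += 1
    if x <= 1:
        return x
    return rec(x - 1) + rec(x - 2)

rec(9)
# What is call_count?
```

Calls(x) = 1 + Calls(x-1) + Calls(x-2); Calls(0)=Calls(1)=1. For x=9 this gives 109.

Answer: 109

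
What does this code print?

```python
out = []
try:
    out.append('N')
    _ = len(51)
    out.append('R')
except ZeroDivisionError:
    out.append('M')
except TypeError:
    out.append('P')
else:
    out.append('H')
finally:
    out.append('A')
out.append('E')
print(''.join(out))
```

Execution trace: 'N' (try body) → 'P' (except TypeError) → 'A' (finally) → 'E' (after the try/except). Output: NPAE

Answer: NPAE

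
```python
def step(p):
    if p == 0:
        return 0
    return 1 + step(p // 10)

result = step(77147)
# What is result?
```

Count of digits of 77147: 5

Answer: 5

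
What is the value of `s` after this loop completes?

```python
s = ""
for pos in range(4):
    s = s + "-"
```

Repeat '-' 4 times
`s` takes the values: "" → "-" → "--" → "---" → "----"

Answer: "----"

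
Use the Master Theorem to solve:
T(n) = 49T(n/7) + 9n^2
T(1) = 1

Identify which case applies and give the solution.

a=49, b=7, f(n)=9n^2. log_7(49) = 2. Since c=2 = 2, Case 2 applies: T(n) = Θ(n^log_b(a) · log n) = O(n^2 log n).

Answer: O(n^2 log n) - Case 2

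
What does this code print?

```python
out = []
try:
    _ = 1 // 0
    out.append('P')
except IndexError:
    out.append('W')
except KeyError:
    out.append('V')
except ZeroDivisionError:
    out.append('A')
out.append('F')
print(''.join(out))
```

Execution trace: 'A' (except ZeroDivisionError) → 'F' (after the try/except). Output: AF

Answer: AF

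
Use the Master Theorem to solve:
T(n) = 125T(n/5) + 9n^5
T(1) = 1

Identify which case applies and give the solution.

a=125, b=5, f(n)=9n^5. log_5(125) = 3. Since c=5 > 3 and the regularity condition holds (125(n/5)^5 = (125/5^5)n^5 with 125/5^5 < 1), Case 3 applies: T(n) = Θ(f(n)) = O(n^5).

Answer: O(n^5) - Case 3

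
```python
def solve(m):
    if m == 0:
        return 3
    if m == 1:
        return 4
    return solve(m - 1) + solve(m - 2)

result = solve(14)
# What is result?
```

Build up from base cases: solve(0)=3, solve(1)=4, solve(2)=7, solve(3)=11, solve(4)=18, solve(5)=29, solve(6)=47, ..., solve(14)=2207

Answer: 2207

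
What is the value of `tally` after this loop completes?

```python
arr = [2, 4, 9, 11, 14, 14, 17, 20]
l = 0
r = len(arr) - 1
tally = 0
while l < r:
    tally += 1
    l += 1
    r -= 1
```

Iterations until pointers meet (list length 8)
`tally` takes the values: 0 → 1 → 2 → 3 → 4

Answer: 4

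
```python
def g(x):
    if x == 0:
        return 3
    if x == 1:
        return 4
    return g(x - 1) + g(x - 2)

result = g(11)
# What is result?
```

Build up from base cases: g(0)=3, g(1)=4, g(2)=7, g(3)=11, g(4)=18, g(5)=29, g(6)=47, ..., g(11)=521

Answer: 521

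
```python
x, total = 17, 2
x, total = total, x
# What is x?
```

Trace:
`x, total = 17, 2` → x = 17; total = 2
`x, total = total, x` → x = 2; total = 17
So x = 2

Answer: 2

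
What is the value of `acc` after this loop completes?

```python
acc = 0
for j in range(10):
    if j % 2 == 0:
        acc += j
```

Sum of even numbers 0 to 9
`acc` takes the values: 0 → 2 → 6 → 12 → 20

Answer: 20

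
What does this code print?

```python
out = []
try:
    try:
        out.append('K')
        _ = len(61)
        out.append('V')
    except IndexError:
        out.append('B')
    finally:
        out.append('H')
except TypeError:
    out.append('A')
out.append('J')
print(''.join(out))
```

Execution trace: 'K' (try body) → 'H' (finally) → 'A' (outer except TypeError) → 'J' (after the try/except). Output: KHAJ

Answer: KHAJ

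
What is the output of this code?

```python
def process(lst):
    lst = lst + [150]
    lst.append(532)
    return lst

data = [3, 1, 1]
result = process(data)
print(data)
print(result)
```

Key concept: rebinding parameter vs mutation.
Step by step:
`data = [3, 1, 1]` → data = [3, 1, 1]
`result = process(data)` → result = [3, 1, 1, 150, 532]
`print(data)` → prints [3, 1, 1]
`print(result)` → prints [3, 1, 1, 150, 532]

Answer:
[3, 1, 1]
[3, 1, 1, 150, 532]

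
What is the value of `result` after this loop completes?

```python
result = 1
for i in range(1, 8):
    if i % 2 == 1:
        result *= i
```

Product of odd numbers 1 to 7
`result` takes the values: 1 → 3 → 15 → 105

Answer: 105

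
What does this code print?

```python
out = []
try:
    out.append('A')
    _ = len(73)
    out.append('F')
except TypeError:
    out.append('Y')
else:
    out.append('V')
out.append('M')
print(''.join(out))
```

Execution trace: 'A' (try body) → 'Y' (except TypeError) → 'M' (after the try/except). Output: AYM

Answer: AYM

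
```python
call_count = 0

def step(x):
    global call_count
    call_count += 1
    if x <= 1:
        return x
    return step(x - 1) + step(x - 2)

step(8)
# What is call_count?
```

Calls(x) = 1 + Calls(x-1) + Calls(x-2); Calls(0)=Calls(1)=1. For x=8 this gives 67.

Answer: 67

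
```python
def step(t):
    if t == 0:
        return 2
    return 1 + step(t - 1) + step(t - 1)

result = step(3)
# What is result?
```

step(t) = 1 + 2·step(t-1), step(0)=2. Closed form: (2+1)·2^3 - 1 = 23.

Answer: 23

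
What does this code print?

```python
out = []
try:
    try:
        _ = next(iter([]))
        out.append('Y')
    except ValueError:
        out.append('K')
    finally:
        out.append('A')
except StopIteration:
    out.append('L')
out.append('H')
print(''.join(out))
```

Execution trace: 'A' (finally) → 'L' (outer except StopIteration) → 'H' (after the try/except). Output: ALH

Answer: ALH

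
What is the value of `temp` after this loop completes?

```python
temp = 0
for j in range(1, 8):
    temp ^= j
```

XOR of 1 to 7
`temp` takes the values: 0 → 1 → 3 → 0 → 4 → 1 → 7 → 0

Answer: 0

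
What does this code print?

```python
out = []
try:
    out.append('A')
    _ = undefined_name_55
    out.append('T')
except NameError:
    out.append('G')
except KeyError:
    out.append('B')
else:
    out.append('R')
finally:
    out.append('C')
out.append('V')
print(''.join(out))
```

Execution trace: 'A' (try body) → 'G' (except NameError) → 'C' (finally) → 'V' (after the try/except). Output: AGCV

Answer: AGCV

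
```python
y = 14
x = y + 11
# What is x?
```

Trace:
`y = 14` → y = 14
`x = y + 11` → x = 25
So x = 25

Answer: 25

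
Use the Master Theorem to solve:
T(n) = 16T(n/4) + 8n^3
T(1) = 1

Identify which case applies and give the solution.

a=16, b=4, f(n)=8n^3. log_4(16) = 2. Since c=3 > 2 and the regularity condition holds (16(n/4)^3 = (16/4^3)n^3 with 16/4^3 < 1), Case 3 applies: T(n) = Θ(f(n)) = O(n^3).

Answer: O(n^3) - Case 3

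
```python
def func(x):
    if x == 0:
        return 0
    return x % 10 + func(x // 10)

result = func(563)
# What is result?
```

Sum of digits of 563: 3 + 6 + 5 = 14

Answer: 14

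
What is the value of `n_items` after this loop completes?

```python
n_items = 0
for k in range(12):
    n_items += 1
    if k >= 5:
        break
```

Loop breaks when k reaches 5, n_items is 6
`n_items` takes the values: 0 → 1 → 2 → 3 → 4 → 5 → 6

Answer: 6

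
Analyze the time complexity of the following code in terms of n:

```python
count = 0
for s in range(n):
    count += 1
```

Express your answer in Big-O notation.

Each loop level contributes: n. Multiplying the contributions gives O(n).

Answer: O(n)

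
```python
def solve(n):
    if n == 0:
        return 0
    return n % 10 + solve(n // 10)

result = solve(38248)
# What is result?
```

Sum of digits of 38248: 8 + 4 + 2 + 8 + 3 = 25

Answer: 25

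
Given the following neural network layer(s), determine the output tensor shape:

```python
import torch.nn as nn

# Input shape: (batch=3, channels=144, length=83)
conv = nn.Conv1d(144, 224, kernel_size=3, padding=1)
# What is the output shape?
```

Input: (3, 144, 83) -> Output: (3, 224, 83)

Answer: (3, 224, 83)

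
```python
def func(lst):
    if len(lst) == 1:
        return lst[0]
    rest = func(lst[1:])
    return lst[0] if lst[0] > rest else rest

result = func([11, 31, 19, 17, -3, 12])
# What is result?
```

Recursive max over [11, 31, 19, 17, -3, 12] = 31

Answer: 31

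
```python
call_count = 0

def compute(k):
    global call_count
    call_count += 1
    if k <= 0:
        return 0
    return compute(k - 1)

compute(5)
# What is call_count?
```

Linear recursion stepping by 1: 6 calls from k=5 down to ≤0.

Answer: 6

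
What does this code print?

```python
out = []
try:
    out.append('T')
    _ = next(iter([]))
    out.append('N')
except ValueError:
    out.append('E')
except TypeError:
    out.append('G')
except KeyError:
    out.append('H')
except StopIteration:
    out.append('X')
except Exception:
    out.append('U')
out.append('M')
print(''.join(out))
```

Execution trace: 'T' (try body) → 'X' (except StopIteration) → 'M' (after the try/except). Output: TXM

Answer: TXM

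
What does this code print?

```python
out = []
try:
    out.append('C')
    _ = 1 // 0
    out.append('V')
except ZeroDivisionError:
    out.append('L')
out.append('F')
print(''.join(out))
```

Execution trace: 'C' (try body) → 'L' (except ZeroDivisionError) → 'F' (after the try/except). Output: CLF

Answer: CLF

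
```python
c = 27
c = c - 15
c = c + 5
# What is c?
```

Trace:
`c = 27` → c = 27
`c = c - 15` → c = 12
`c = c + 5` → c = 17
So c = 17

Answer: 17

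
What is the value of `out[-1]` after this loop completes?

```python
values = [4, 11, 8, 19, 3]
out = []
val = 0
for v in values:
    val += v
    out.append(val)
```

Cumulative sum ends at 45
`out` takes the values: [] → [4] → [4, 15] → [4, 15, 23] → [4, 15, 23, 42] → [4, 15, 23, 42, 45]
So `out[-1]` = 45

Answer: 45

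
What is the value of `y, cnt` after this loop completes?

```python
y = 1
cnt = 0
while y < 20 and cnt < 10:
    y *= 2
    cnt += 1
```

Double until >= 20 or 10 iterations
`y, cnt` takes the values: (1, 0) → (2, 0) → (2, 1) → (4, 1) → (4, 2) → (8, 2) → (8, 3) → (16, 3) → (16, 4) → (32, 4) → (32, 5)

Answer: 32, 5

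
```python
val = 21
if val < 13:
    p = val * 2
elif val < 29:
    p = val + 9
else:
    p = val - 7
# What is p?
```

Trace:
`val = 21` → val = 21
`if val < 13: ...` → val < 13 is False, val < 29 is True → p = 30
So p = 30

Answer: 30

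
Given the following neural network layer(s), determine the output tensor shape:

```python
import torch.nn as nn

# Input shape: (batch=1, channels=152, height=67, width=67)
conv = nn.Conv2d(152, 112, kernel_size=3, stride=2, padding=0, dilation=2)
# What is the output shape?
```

Input: (1, 152, 67, 67) -> Output: (1, 112, 32, 32)

Answer: (1, 112, 32, 32)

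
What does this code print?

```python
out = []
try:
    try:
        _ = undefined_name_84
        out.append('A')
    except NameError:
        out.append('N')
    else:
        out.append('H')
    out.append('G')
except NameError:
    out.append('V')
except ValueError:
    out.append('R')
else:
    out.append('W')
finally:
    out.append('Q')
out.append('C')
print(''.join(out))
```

Execution trace: 'N' (inner except NameError) → 'G' (try body, no exception) → 'W' (else) → 'Q' (finally) → 'C' (after the try/except). Output: NGWQC

Answer: NGWQC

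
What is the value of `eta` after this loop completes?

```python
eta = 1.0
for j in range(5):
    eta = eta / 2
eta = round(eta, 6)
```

Halving LR 5 times: 1 / 2^5
`eta` takes the values: 1.0 → 0.5 → 0.25 → 0.125 → 0.0625 → 0.03125

Answer: 0.03125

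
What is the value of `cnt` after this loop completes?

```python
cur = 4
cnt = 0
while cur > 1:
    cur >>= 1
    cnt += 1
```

Count right shifts until 1
`cnt` takes the values: 0 → 1 → 2

Answer: 2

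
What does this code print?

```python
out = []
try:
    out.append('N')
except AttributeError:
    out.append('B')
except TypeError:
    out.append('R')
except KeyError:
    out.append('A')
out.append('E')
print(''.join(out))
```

Execution trace: 'N' (try body, no exception) → 'E' (after the try/except). Output: NE

Answer: NE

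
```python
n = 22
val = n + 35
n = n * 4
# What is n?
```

Trace:
`n = 22` → n = 22
`val = n + 35` → val = 57
`n = n * 4` → n = 88
So n = 88

Answer: 88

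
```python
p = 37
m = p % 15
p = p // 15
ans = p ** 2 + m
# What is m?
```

Trace:
`p = 37` → p = 37
`m = p % 15` → m = 7
`p = p // 15` → p = 2
`ans = p ** 2 + m` → ans = 11
So m = 7

Answer: 7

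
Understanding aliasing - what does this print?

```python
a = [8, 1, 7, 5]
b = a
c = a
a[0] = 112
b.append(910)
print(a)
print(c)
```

Key concept: multiple aliases.
Step by step:
`a = [8, 1, 7, 5]` → a = [8, 1, 7, 5]
`b = a` → b = [8, 1, 7, 5] (same object as a)
`c = a` → c = [8, 1, 7, 5] (same object as a, b)
`a[0] = 112` → a = [112, 1, 7, 5] (same object as b, c); b = [112, 1, 7, 5] (same object as a, c); c = [112, 1, 7, 5] (same object as a, b)
`b.append(910)` → a = [112, 1, 7, 5, 910] (same object as b, c); b = [112, 1, 7, 5, 910] (same object as a, c); c = [112, 1, 7, 5, 910] (same object as a, b)
`print(a)` → prints [112, 1, 7, 5, 910]
`print(c)` → prints [112, 1, 7, 5, 910]

Answer:
[112, 1, 7, 5, 910]
[112, 1, 7, 5, 910]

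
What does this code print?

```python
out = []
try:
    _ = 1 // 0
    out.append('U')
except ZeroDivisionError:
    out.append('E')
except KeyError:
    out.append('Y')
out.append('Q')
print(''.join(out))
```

Execution trace: 'E' (except ZeroDivisionError) → 'Q' (after the try/except). Output: EQ

Answer: EQ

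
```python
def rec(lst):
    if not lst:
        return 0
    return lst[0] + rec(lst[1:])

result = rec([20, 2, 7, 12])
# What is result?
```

20 + 2 + 7 + 12 + 0 = 41

Answer: 41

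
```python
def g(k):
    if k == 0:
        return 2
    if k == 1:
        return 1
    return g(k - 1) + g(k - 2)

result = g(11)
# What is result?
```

Build up from base cases: g(0)=2, g(1)=1, g(2)=3, g(3)=4, g(4)=7, g(5)=11, g(6)=18, ..., g(11)=199

Answer: 199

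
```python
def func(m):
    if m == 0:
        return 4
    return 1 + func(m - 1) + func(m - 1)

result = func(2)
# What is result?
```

func(m) = 1 + 2·func(m-1), func(0)=4. Closed form: (4+1)·2^2 - 1 = 19.

Answer: 19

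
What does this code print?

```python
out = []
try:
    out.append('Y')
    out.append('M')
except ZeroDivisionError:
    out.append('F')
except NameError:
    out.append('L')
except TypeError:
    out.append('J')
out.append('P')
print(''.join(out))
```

Execution trace: 'Y' (try body) → 'M' (try body, no exception) → 'P' (after the try/except). Output: YMP

Answer: YMP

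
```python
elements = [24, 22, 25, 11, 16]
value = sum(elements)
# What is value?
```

Trace:
`elements = [24, 22, 25, 11, 16]` → elements = [24, 22, 25, 11, 16]
`value = sum(elements)` → value = 98
So value = 98

Answer: 98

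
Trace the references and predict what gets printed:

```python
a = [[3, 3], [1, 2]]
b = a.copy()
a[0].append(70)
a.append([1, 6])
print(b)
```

Key concept: shallow copy with nested lists.
Step by step:
`a = [[3, 3], [1, 2]]` → a = [[3, 3], [1, 2]]
`b = a.copy()` → b = [[3, 3], [1, 2]]
`a[0].append(70)` → a = [[3, 3, 70], [1, 2]]; b = [[3, 3, 70], [1, 2]]
`a.append([1, 6])` → a = [[3, 3, 70], [1, 2], [1, 6]]
`print(b)` → prints [[3, 3, 70], [1, 2]]

Answer: [[3, 3, 70], [1, 2]]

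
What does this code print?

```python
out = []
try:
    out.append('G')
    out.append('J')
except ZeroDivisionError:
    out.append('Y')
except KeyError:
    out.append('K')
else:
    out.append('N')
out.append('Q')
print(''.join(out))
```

Execution trace: 'G' (try body) → 'J' (try body, no exception) → 'N' (else) → 'Q' (after the try/except). Output: GJNQ

Answer: GJNQ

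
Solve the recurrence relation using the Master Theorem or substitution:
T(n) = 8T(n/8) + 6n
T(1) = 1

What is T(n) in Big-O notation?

By Master Theorem: a=8, b=8, f(n)=6n. Since log_8(8) = 1 and f(n) = Θ(n^1), Case 2 applies. T(n) = O(n log n).

Answer: O(n log n)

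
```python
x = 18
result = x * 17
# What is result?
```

Trace:
`x = 18` → x = 18
`result = x * 17` → result = 306
So result = 306

Answer: 306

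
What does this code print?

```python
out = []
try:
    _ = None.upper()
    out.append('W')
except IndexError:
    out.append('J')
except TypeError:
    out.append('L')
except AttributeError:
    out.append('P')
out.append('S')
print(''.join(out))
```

Execution trace: 'P' (except AttributeError) → 'S' (after the try/except). Output: PS

Answer: PS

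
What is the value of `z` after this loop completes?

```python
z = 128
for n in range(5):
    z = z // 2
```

Halve 5 times: 128 // 2^5 = 4
`z` takes the values: 128 → 64 → 32 → 16 → 8 → 4

Answer: 4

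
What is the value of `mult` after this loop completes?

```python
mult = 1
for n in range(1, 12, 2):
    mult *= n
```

Product of 1, 3, 5, ... up to 11
`mult` takes the values: 1 → 3 → 15 → 105 → 945 → 10395

Answer: 10395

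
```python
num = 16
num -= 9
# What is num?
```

Trace:
`num = 16` → num = 16
`num -= 9` → num = 7
So num = 7

Answer: 7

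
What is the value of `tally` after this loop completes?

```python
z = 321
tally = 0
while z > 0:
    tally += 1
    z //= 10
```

Count digits by repeated division by 10
`tally` takes the values: 0 → 1 → 2 → 3

Answer: 3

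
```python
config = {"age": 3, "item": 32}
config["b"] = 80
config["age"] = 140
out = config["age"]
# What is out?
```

Trace:
`config = {"age": 3, "item": 32}` → config = {'age': 3, 'item': 32}
`config["b"] = 80` → config = {'age': 3, 'item': 32, 'b': 80}
`config["age"] = 140` → config = {'age': 140, 'item': 32, 'b': 80}
`out = config["age"]` → out = 140
So out = 140

Answer: 140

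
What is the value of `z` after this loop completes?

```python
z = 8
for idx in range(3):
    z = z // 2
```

Halve 3 times: 8 // 2^3 = 1
`z` takes the values: 8 → 4 → 2 → 1

Answer: 1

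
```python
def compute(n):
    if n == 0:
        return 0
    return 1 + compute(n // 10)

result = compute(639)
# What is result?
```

Count of digits of 639: 3

Answer: 3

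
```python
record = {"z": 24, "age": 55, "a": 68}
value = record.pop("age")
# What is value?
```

Trace:
`record = {"z": 24, "age": 55, "a": 68}` → record = {'z': 24, 'age': 55, 'a': 68}
`value = record.pop("age")` → record = {'z': 24, 'a': 68}; value = 55
So value = 55

Answer: 55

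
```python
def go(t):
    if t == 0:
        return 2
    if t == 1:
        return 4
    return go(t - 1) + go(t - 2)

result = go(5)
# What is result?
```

Build up from base cases: go(0)=2, go(1)=4, go(2)=6, go(3)=10, go(4)=16, go(5)=26

Answer: 26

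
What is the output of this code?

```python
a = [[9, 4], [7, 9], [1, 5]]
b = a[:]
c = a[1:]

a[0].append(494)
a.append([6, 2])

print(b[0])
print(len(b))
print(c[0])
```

Key concept: slice with nested mutation.
Step by step:
`a = [[9, 4], [7, 9], [1, 5]]` → a = [[9, 4], [7, 9], [1, 5]]
`b = a[:]` → b = [[9, 4], [7, 9], [1, 5]]
`c = a[1:]` → c = [[7, 9], [1, 5]]
`a[0].append(494)` → a = [[9, 4, 494], [7, 9], [1, 5]]; b = [[9, 4, 494], [7, 9], [1, 5]]
`a.append([6, 2])` → a = [[9, 4, 494], [7, 9], [1, 5], [6, 2]]
`print(b[0])` → prints [9, 4, 494]
`print(len(b))` → prints 3
`print(c[0])` → prints [7, 9]

Answer:
[9, 4, 494]
3
[7, 9]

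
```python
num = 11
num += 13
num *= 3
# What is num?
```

Trace:
`num = 11` → num = 11
`num += 13` → num = 24
`num *= 3` → num = 72
So num = 72

Answer: 72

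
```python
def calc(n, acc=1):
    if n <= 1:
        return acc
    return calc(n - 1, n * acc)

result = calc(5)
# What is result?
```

Accumulator trace (n, acc): (5, 1) -> (4, 5) -> (3, 20) -> (2, 60) -> (1, 120) -> return 120

Answer: 120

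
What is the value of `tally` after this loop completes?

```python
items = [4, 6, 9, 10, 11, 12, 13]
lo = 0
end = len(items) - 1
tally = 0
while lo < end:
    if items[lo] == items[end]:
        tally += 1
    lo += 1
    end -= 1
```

Count matching pairs from ends
`tally` takes the values: 0

Answer: 0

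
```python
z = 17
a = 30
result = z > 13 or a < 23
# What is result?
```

Trace:
`z = 17` → z = 17
`a = 30` → a = 30
`result = z > 13 or a < 23` → result = True
So result = True

Answer: True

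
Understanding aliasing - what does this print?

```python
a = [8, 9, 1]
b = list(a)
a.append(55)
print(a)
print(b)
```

Key concept: list() constructor creates copy.
Step by step:
`a = [8, 9, 1]` → a = [8, 9, 1]
`b = list(a)` → b = [8, 9, 1]
`a.append(55)` → a = [8, 9, 1, 55]
`print(a)` → prints [8, 9, 1, 55]
`print(b)` → prints [8, 9, 1]

Answer:
[8, 9, 1, 55]
[8, 9, 1]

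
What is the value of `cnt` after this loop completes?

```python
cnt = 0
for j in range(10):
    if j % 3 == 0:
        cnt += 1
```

Count numbers divisible by 3 in range(10)
`cnt` takes the values: 0 → 1 → 2 → 3 → 4

Answer: 4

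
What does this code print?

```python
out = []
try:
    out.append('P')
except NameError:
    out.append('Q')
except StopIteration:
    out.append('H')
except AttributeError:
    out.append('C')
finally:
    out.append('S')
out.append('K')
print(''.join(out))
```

Execution trace: 'P' (try body, no exception) → 'S' (finally) → 'K' (after the try/except). Output: PSK

Answer: PSK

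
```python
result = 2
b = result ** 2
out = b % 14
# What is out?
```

Trace:
`result = 2` → result = 2
`b = result ** 2` → b = 4
`out = b % 14` → out = 4
So out = 4

Answer: 4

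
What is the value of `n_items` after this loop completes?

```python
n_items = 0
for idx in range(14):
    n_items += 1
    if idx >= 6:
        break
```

Loop breaks when idx reaches 6, n_items is 7
`n_items` takes the values: 0 → 1 → 2 → 3 → 4 → 5 → 6 → 7

Answer: 7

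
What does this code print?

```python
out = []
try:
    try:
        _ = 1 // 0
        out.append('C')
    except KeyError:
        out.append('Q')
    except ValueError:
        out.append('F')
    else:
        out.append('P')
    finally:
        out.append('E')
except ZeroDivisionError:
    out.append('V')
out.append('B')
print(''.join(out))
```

Execution trace: 'E' (finally) → 'V' (outer except ZeroDivisionError) → 'B' (after the try/except). Output: EVB

Answer: EVB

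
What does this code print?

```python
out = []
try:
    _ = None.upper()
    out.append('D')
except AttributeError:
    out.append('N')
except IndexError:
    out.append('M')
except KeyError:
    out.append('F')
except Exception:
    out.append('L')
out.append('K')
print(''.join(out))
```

Execution trace: 'N' (except AttributeError) → 'K' (after the try/except). Output: NK

Answer: NK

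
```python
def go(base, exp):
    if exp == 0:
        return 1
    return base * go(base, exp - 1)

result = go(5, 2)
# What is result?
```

go(5, 2) = 5 * 5 = 25

Answer: 25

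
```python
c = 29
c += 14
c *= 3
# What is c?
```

Trace:
`c = 29` → c = 29
`c += 14` → c = 43
`c *= 3` → c = 129
So c = 129

Answer: 129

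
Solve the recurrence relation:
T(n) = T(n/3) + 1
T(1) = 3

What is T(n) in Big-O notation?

Each step divides n by 3 and adds 1. After log_3(n) steps we reach T(1)=3. So T(n) = 1·log_3(n) + 3 = O(log n).

Answer: O(log n)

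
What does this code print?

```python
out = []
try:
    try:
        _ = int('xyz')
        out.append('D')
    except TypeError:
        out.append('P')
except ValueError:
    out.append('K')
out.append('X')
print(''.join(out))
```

Execution trace: 'K' (outer except ValueError) → 'X' (after the try/except). Output: KX

Answer: KX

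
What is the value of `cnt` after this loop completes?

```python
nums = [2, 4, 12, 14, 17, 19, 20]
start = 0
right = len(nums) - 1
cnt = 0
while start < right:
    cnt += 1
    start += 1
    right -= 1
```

Iterations until pointers meet (list length 7)
`cnt` takes the values: 0 → 1 → 2 → 3

Answer: 3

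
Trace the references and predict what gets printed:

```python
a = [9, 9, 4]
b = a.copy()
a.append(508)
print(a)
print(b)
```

Key concept: list.copy() creates independent copy.
Step by step:
`a = [9, 9, 4]` → a = [9, 9, 4]
`b = a.copy()` → b = [9, 9, 4]
`a.append(508)` → a = [9, 9, 4, 508]
`print(a)` → prints [9, 9, 4, 508]
`print(b)` → prints [9, 9, 4]

Answer:
[9, 9, 4, 508]
[9, 9, 4]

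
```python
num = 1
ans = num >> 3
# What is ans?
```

Trace:
`num = 1` → num = 1
`ans = num >> 3` → ans = 0
So ans = 0

Answer: 0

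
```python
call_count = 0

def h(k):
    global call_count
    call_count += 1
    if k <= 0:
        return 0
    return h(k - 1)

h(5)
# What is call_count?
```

Linear recursion stepping by 1: 6 calls from k=5 down to ≤0.

Answer: 6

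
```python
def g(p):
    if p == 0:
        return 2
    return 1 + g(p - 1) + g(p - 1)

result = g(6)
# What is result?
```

g(p) = 1 + 2·g(p-1), g(0)=2. Closed form: (2+1)·2^6 - 1 = 191.

Answer: 191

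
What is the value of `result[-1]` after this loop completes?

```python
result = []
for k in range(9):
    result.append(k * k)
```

Last element of squares 0 to 8
`result` takes the values: [] → [0] → [0, 1] → [0, 1, 4] → [0, 1, 4, 9] → [0, 1, 4, 9, 16] → [0, 1, 4, 9, 16, 25] → [0, 1, 4, 9, 16, 25, 36] → [0, 1, 4, 9, 16, 25, 36, 49] → [0, 1, 4, 9, 16, 25, 36, 49, 64]
So `result[-1]` = 64

Answer: 64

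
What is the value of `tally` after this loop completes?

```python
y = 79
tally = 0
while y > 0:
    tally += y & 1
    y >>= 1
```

Count set bits in 79 (binary: 0b1001111)
`tally` takes the values: 0 → 1 → 2 → 3 → 4 → 5

Answer: 5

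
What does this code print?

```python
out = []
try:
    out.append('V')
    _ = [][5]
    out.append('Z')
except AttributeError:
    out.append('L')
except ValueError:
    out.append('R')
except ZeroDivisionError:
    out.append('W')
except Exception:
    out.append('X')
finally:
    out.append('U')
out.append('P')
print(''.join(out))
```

Execution trace: 'V' (try body) → 'X' (except Exception) → 'U' (finally) → 'P' (after the try/except). Output: VXUP

Answer: VXUP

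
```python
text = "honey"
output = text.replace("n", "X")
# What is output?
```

Trace:
`text = "honey"` → text = 'honey'
`output = text.replace("n", "X")` → output = 'hoXey'
So output = 'hoXey'

Answer: 'hoXey'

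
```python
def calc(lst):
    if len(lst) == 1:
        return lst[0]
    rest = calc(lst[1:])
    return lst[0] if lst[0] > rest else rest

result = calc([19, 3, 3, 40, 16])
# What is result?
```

Recursive max over [19, 3, 3, 40, 16] = 40

Answer: 40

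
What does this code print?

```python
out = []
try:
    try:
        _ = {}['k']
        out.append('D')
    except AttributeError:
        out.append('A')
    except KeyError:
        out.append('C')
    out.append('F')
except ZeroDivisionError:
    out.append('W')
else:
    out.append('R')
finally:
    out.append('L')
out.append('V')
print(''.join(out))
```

Execution trace: 'C' (inner except KeyError) → 'F' (try body, no exception) → 'R' (else) → 'L' (finally) → 'V' (after the try/except). Output: CFRLV

Answer: CFRLV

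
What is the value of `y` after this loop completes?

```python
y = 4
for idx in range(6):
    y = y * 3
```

Multiply by 3, 6 times: 4 * 3^6 = 2916
`y` takes the values: 4 → 12 → 36 → 108 → 324 → 972 → 2916

Answer: 2916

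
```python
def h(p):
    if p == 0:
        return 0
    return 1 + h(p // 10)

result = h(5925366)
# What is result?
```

Count of digits of 5925366: 7

Answer: 7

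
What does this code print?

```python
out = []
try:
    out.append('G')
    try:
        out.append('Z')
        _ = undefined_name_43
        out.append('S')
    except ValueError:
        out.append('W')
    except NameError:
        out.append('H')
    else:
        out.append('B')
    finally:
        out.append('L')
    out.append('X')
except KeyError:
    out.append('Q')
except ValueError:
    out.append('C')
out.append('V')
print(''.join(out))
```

Execution trace: 'G' (try body) → 'Z' (inner try body) → 'H' (inner except NameError) → 'L' (inner finally) → 'X' (try body, no exception) → 'V' (after the try/except). Output: GZHLXV

Answer: GZHLXV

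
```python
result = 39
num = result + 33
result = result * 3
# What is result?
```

Trace:
`result = 39` → result = 39
`num = result + 33` → num = 72
`result = result * 3` → result = 117
So result = 117

Answer: 117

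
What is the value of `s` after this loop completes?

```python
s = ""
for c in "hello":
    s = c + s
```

Reverse 'hello'
`s` takes the values: "" → "h" → "eh" → "leh" → "lleh" → "olleh"

Answer: "olleh"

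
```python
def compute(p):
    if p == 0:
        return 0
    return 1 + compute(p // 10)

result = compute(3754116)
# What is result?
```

Count of digits of 3754116: 7

Answer: 7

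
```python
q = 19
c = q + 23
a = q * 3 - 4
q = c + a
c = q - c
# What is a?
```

Trace:
`q = 19` → q = 19
`c = q + 23` → c = 42
`a = q * 3 - 4` → a = 53
`q = c + a` → q = 95
`c = q - c` → c = 53
So a = 53

Answer: 53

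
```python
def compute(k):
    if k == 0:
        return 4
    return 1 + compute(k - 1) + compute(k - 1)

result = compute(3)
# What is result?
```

compute(k) = 1 + 2·compute(k-1), compute(0)=4. Closed form: (4+1)·2^3 - 1 = 39.

Answer: 39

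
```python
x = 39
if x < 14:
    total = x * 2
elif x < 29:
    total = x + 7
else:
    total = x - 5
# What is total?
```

Trace:
`x = 39` → x = 39
`if x < 14: ...` → x < 14 is False, x < 29 is False, take else branch → total = 34
So total = 34

Answer: 34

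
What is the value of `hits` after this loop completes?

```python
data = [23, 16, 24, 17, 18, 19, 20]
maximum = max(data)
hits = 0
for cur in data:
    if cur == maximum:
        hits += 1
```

Count of max value 24 in [23, 16, 24, 17, 18, 19, 20]
`hits` takes the values: 0 → 1

Answer: 1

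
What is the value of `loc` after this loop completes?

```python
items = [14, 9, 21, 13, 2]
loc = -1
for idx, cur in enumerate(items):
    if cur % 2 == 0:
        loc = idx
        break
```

First even number index in [14, 9, 21, 13, 2]
`loc` takes the values: -1 → 0

Answer: 0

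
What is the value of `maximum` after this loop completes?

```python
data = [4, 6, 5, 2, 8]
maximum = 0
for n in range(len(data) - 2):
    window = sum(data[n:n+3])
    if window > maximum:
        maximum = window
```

Max sum of 3-element window in [4, 6, 5, 2, 8]
`maximum` takes the values: 0 → 15

Answer: 15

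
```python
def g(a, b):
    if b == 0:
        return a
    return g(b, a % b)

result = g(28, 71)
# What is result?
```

g(28, 71) -> g(71, 28) -> g(28, 15) -> g(15, 13) -> g(13, 2) -> g(2, 1) -> g(1, 0) -> 1

Answer: 1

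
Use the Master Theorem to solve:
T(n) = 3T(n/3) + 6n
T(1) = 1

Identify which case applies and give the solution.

a=3, b=3, f(n)=6n. log_3(3) = 1. Since c=1 = 1, Case 2 applies: T(n) = Θ(n^log_b(a) · log n) = O(n log n).

Answer: O(n log n) - Case 2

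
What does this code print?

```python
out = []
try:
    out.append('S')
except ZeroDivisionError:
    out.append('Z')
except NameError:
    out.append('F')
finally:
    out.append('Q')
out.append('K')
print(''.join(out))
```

Execution trace: 'S' (try body, no exception) → 'Q' (finally) → 'K' (after the try/except). Output: SQK

Answer: SQK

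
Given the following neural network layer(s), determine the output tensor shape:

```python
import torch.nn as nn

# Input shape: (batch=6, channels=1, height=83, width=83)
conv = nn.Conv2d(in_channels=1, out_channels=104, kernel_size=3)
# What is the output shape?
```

Input: (6, 1, 83, 83) -> Output: (6, 104, 81, 81)

Answer: (6, 104, 81, 81)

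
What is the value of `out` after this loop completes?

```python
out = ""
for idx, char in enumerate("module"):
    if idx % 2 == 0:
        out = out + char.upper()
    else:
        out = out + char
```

Uppercase even positions in 'module'
`out` takes the values: "" → "M" → "Mo" → "MoD" → "MoDu" → "MoDuL" → "MoDuLe"

Answer: "MoDuLe"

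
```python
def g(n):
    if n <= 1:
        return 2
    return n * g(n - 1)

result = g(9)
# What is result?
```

g(9) = 9 * 8 * 7 * 6 * 5 * 4 * 3 * 2 * 2 = 725760

Answer: 725760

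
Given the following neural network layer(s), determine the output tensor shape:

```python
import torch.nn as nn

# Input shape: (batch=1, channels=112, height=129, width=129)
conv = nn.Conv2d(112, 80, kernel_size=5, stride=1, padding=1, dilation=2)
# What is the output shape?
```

Input: (1, 112, 129, 129) -> Output: (1, 80, 123, 123)

Answer: (1, 80, 123, 123)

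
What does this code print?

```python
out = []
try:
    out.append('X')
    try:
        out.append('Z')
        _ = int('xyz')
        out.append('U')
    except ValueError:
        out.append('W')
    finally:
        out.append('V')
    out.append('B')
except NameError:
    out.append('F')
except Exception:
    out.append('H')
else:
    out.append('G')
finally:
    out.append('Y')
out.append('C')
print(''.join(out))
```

Execution trace: 'X' (try body) → 'Z' (inner try body) → 'W' (inner except ValueError) → 'V' (inner finally) → 'B' (try body, no exception) → 'G' (else) → 'Y' (finally) → 'C' (after the try/except). Output: XZWVBGYC

Answer: XZWVBGYC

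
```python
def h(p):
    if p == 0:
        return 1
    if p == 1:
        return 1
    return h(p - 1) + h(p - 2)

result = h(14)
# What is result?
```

Build up from base cases: h(0)=1, h(1)=1, h(2)=2, h(3)=3, h(4)=5, h(5)=8, h(6)=13, ..., h(14)=610

Answer: 610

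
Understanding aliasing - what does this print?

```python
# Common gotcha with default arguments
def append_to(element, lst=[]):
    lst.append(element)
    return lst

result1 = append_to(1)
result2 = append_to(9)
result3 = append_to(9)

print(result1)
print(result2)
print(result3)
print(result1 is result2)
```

Key concept: mutable default argument gotcha.
Step by step:
`result1 = append_to(1)` → result1 = [1]
`result2 = append_to(9)` → result1 = [1, 9] (same object as result2); result2 = [1, 9] (same object as result1)
`result3 = append_to(9)` → result1 = [1, 9, 9] (same object as result2, result3); result2 = [1, 9, 9] (same object as result1, result3); result3 = [1, 9, 9] (same object as result1, result2)
`print(result1)` → prints [1, 9, 9]
`print(result2)` → prints [1, 9, 9]
`print(result3)` → prints [1, 9, 9]
`print(result1 is result2)` → prints True

Answer:
[1, 9, 9]
[1, 9, 9]
[1, 9, 9]
True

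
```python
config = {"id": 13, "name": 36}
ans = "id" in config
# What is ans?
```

Trace:
`config = {"id": 13, "name": 36}` → config = {'id': 13, 'name': 36}
`ans = "id" in config` → ans = True
So ans = True

Answer: True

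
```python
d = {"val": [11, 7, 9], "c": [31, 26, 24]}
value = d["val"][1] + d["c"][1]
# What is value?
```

Trace:
`d = {"val": [11, 7, 9], "c": [31, 26, 24]}` → d = {'val': [11, 7, 9], 'c': [31, 26, 24]}
`value = d["val"][1] + d["c"][1]` → value = 33
So value = 33

Answer: 33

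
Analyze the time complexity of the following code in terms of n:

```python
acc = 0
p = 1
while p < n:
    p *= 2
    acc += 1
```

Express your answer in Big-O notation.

Each loop level contributes: log n. Multiplying the contributions gives O(log n).

Answer: O(log n)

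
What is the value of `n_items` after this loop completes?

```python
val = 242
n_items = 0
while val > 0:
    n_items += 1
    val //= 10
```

Count digits by repeated division by 10
`n_items` takes the values: 0 → 1 → 2 → 3

Answer: 3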